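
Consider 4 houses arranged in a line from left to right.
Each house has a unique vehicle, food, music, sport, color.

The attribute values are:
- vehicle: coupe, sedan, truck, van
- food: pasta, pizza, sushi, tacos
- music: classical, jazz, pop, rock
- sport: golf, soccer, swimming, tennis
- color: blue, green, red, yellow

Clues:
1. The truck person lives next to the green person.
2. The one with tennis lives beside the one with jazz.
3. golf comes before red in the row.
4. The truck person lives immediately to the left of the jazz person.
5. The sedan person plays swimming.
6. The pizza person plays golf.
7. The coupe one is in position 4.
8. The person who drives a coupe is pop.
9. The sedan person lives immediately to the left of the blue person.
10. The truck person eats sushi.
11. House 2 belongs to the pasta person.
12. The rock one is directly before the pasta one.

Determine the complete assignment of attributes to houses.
Solution:

House | Vehicle | Food | Music | Sport | Color
----------------------------------------------
  1   | truck | sushi | rock | tennis | yellow
  2   | sedan | pasta | jazz | swimming | green
  3   | van | pizza | classical | golf | blue
  4   | coupe | tacos | pop | soccer | red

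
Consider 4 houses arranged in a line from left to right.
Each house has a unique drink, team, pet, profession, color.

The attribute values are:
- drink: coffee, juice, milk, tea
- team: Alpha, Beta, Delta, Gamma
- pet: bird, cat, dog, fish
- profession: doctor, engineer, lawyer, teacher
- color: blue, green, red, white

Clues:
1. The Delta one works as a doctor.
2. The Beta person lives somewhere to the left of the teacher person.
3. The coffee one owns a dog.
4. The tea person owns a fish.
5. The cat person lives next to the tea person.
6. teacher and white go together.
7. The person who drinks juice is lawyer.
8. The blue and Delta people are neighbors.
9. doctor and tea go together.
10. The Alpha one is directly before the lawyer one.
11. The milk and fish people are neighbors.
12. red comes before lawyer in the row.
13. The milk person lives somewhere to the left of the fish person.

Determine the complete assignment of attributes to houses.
Solution:

House | Drink | Team | Pet | Profession | Color
-----------------------------------------------
  1   | milk | Beta | cat | engineer | blue
  2   | tea | Delta | fish | doctor | red
  3   | coffee | Alpha | dog | teacher | white
  4   | juice | Gamma | bird | lawyer | green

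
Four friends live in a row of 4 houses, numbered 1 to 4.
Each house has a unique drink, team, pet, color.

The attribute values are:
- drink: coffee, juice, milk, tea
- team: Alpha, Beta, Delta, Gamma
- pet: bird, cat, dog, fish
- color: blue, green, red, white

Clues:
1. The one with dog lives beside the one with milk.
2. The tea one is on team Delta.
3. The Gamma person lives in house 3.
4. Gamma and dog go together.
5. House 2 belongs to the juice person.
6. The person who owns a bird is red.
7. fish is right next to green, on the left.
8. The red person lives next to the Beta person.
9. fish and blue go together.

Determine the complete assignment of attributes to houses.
Solution:

House | Drink | Team | Pet | Color
----------------------------------
  1   | tea | Delta | bird | red
  2   | juice | Beta | fish | blue
  3   | coffee | Gamma | dog | green
  4   | milk | Alpha | cat | white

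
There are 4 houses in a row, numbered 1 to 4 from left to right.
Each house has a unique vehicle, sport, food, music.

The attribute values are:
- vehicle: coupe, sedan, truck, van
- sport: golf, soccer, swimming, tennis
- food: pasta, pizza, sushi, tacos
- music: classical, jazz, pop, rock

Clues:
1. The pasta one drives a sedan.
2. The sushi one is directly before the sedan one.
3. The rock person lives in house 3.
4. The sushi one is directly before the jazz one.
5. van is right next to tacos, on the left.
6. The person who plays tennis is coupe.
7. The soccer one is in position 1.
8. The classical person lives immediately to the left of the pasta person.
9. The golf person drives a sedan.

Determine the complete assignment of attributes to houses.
Solution:

House | Vehicle | Sport | Food | Music
--------------------------------------
  1   | truck | soccer | sushi | classical
  2   | sedan | golf | pasta | jazz
  3   | van | swimming | pizza | rock
  4   | coupe | tennis | tacos | pop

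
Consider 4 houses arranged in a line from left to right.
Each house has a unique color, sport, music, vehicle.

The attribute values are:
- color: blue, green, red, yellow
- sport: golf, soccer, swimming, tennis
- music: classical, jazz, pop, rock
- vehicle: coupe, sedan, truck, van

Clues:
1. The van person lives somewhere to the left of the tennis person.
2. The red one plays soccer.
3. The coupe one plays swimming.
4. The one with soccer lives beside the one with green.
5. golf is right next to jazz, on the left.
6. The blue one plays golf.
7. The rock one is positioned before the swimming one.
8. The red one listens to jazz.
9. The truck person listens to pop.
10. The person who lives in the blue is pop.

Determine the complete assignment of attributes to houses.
Solution:

House | Color | Sport | Music | Vehicle
---------------------------------------
  1   | blue | golf | pop | truck
  2   | red | soccer | jazz | van
  3   | green | tennis | rock | sedan
  4   | yellow | swimming | classical | coupe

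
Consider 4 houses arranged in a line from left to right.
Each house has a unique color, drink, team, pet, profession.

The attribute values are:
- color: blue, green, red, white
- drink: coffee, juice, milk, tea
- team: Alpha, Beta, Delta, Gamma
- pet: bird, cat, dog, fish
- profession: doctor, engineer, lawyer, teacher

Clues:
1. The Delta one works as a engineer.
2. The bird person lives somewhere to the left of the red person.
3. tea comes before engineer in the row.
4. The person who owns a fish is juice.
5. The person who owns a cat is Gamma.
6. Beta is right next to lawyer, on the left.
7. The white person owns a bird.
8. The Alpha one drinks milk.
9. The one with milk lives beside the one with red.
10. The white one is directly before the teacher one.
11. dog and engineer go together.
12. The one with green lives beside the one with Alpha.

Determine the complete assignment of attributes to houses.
Solution:

House | Color | Drink | Team | Pet | Profession
-----------------------------------------------
  1   | green | juice | Beta | fish | doctor
  2   | white | milk | Alpha | bird | lawyer
  3   | red | tea | Gamma | cat | teacher
  4   | blue | coffee | Delta | dog | engineer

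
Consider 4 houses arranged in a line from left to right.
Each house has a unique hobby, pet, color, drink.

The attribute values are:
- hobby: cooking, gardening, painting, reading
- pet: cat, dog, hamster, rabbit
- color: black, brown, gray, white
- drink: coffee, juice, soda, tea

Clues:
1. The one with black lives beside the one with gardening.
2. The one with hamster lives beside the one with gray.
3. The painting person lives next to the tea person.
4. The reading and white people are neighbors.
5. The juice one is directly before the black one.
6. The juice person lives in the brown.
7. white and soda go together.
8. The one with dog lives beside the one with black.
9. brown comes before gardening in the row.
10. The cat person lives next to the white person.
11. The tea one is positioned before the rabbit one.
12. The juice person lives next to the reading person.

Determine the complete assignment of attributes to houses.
Solution:

House | Hobby | Pet | Color | Drink
-----------------------------------
  1   | painting | dog | brown | juice
  2   | reading | cat | black | tea
  3   | gardening | hamster | white | soda
  4   | cooking | rabbit | gray | coffee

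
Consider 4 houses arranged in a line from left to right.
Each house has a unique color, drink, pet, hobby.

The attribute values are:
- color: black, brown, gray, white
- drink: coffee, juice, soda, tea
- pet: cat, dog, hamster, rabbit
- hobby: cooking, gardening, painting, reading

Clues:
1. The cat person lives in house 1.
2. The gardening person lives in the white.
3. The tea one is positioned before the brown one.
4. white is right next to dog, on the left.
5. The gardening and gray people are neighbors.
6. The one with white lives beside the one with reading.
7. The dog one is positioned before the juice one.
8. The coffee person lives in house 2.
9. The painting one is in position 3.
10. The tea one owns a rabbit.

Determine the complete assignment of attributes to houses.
Solution:

House | Color | Drink | Pet | Hobby
-----------------------------------
  1   | white | soda | cat | gardening
  2   | gray | coffee | dog | reading
  3   | black | tea | rabbit | painting
  4   | brown | juice | hamster | cooking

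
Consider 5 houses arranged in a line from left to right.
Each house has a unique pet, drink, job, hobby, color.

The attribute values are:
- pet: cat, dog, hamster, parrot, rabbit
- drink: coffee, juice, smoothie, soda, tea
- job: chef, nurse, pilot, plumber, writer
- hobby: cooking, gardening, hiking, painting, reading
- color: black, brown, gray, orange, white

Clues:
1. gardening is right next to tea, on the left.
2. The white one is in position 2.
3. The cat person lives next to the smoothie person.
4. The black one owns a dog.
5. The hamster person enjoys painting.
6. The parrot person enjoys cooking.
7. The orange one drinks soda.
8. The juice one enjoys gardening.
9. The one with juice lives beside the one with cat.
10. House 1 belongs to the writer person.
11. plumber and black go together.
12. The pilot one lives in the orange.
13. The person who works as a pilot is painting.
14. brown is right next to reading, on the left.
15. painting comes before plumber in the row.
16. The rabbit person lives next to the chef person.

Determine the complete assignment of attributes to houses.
Solution:

House | Pet | Drink | Job | Hobby | Color
-----------------------------------------
  1   | rabbit | juice | writer | gardening | brown
  2   | cat | tea | chef | reading | white
  3   | parrot | smoothie | nurse | cooking | gray
  4   | hamster | soda | pilot | painting | orange
  5   | dog | coffee | plumber | hiking | black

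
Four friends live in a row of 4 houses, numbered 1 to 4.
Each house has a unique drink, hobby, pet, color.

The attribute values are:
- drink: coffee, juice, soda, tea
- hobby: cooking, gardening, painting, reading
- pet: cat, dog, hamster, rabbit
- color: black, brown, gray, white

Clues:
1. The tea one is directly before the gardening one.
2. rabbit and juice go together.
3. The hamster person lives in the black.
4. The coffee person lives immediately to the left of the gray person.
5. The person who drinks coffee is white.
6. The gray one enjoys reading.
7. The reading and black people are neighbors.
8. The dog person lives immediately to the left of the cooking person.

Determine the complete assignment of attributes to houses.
Solution:

House | Drink | Hobby | Pet | Color
-----------------------------------
  1   | coffee | painting | cat | white
  2   | soda | reading | dog | gray
  3   | tea | cooking | hamster | black
  4   | juice | gardening | rabbit | brown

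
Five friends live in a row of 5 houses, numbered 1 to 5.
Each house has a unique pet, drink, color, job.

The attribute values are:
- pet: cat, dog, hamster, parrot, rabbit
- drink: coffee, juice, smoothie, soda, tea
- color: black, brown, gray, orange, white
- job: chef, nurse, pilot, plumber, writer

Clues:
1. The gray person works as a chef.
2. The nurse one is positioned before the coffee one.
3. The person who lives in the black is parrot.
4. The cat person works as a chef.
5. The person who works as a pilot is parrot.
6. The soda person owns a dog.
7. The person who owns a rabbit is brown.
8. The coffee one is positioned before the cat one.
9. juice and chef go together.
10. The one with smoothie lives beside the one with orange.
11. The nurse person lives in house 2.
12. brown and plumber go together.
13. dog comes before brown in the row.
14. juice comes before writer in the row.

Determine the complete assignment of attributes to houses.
Solution:

House | Pet | Drink | Color | Job
---------------------------------
  1   | parrot | smoothie | black | pilot
  2   | dog | soda | orange | nurse
  3   | rabbit | coffee | brown | plumber
  4   | cat | juice | gray | chef
  5   | hamster | tea | white | writer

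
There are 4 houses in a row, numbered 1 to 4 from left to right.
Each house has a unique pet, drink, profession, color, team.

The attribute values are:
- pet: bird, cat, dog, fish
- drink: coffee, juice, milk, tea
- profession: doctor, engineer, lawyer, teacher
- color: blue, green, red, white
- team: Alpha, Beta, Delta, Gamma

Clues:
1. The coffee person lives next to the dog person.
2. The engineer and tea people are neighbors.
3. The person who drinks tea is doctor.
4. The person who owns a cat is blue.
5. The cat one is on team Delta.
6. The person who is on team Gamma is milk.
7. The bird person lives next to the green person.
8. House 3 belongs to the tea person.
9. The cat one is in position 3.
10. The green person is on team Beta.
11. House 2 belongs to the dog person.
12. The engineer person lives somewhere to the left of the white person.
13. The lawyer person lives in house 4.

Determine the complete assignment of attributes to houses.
Solution:

House | Pet | Drink | Profession | Color | Team
-----------------------------------------------
  1   | bird | coffee | teacher | red | Alpha
  2   | dog | juice | engineer | green | Beta
  3   | cat | tea | doctor | blue | Delta
  4   | fish | milk | lawyer | white | Gamma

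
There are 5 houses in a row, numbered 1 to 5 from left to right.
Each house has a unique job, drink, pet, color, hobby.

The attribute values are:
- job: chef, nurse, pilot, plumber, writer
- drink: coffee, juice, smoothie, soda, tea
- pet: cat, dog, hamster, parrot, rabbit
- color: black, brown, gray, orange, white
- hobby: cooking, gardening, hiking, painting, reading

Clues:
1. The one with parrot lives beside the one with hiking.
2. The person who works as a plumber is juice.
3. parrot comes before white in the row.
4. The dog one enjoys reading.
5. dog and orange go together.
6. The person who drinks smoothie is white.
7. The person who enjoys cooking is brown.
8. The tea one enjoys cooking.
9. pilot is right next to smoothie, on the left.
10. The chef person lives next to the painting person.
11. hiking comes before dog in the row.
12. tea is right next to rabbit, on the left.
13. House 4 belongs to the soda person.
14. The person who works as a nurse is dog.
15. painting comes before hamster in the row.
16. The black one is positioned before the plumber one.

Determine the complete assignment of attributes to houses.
Solution:

House | Job | Drink | Pet | Color | Hobby
-----------------------------------------
  1   | pilot | tea | parrot | brown | cooking
  2   | chef | smoothie | rabbit | white | hiking
  3   | writer | coffee | cat | black | painting
  4   | nurse | soda | dog | orange | reading
  5   | plumber | juice | hamster | gray | gardening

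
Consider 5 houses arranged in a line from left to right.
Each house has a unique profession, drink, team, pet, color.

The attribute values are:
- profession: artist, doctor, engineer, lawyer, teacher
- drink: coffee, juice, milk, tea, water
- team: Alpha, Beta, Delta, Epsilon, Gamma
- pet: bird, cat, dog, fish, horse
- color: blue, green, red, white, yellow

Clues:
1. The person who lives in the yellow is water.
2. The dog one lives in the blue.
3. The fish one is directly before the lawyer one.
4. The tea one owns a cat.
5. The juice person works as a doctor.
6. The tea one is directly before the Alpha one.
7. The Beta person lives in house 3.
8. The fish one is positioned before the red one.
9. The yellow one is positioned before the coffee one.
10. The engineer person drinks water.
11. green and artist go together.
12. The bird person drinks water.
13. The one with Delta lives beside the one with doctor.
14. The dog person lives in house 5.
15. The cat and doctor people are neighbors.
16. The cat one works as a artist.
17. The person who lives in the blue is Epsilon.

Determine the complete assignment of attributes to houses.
Solution:

House | Profession | Drink | Team | Pet | Color
-----------------------------------------------
  1   | artist | tea | Delta | cat | green
  2   | doctor | juice | Alpha | fish | white
  3   | lawyer | milk | Beta | horse | red
  4   | engineer | water | Gamma | bird | yellow
  5   | teacher | coffee | Epsilon | dog | blue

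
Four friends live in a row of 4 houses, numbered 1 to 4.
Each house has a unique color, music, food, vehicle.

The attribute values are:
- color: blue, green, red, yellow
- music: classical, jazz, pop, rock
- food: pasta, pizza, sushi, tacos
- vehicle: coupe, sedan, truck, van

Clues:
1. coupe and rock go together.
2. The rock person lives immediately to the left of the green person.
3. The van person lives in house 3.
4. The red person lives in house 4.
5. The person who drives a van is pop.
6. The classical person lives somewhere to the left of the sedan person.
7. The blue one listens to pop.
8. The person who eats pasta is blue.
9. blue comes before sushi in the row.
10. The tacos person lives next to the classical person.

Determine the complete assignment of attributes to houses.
Solution:

House | Color | Music | Food | Vehicle
--------------------------------------
  1   | yellow | rock | tacos | coupe
  2   | green | classical | pizza | truck
  3   | blue | pop | pasta | van
  4   | red | jazz | sushi | sedan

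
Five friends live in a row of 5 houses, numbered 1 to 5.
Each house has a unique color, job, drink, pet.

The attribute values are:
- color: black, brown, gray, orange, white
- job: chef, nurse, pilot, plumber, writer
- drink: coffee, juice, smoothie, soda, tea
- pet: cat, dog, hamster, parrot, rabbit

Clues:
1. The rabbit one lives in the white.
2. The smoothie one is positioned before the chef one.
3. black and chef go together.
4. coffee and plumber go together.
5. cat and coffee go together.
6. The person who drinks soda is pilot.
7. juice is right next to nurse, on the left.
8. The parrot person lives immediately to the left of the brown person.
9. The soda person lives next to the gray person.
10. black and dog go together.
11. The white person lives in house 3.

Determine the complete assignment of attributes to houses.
Solution:

House | Color | Job | Drink | Pet
---------------------------------
  1   | orange | writer | juice | parrot
  2   | brown | nurse | smoothie | hamster
  3   | white | pilot | soda | rabbit
  4   | gray | plumber | coffee | cat
  5   | black | chef | tea | dog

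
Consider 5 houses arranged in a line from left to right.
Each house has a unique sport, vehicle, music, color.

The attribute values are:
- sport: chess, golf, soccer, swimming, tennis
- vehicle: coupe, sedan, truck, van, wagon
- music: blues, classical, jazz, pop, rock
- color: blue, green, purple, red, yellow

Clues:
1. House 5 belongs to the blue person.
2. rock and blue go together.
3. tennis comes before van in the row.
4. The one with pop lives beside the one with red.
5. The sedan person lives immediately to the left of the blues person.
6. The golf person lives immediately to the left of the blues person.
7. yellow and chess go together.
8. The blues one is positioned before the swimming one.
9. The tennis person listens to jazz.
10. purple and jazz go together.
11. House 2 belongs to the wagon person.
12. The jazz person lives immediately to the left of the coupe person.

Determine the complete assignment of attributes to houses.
Solution:

House | Sport | Vehicle | Music | Color
---------------------------------------
  1   | golf | sedan | pop | green
  2   | soccer | wagon | blues | red
  3   | tennis | truck | jazz | purple
  4   | chess | coupe | classical | yellow
  5   | swimming | van | rock | blue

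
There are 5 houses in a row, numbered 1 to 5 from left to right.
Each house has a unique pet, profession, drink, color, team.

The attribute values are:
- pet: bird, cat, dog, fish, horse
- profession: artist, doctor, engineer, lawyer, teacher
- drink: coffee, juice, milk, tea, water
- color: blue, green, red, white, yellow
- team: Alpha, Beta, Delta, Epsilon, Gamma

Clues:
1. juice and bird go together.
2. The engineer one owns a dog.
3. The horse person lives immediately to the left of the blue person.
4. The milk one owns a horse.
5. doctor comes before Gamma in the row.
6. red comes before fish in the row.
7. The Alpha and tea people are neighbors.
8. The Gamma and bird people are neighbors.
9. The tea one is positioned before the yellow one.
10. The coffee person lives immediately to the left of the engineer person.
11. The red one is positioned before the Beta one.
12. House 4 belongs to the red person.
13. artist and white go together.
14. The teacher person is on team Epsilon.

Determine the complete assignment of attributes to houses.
Solution:

House | Pet | Profession | Drink | Color | Team
-----------------------------------------------
  1   | horse | artist | milk | white | Delta
  2   | cat | doctor | coffee | blue | Alpha
  3   | dog | engineer | tea | green | Gamma
  4   | bird | teacher | juice | red | Epsilon
  5   | fish | lawyer | water | yellow | Beta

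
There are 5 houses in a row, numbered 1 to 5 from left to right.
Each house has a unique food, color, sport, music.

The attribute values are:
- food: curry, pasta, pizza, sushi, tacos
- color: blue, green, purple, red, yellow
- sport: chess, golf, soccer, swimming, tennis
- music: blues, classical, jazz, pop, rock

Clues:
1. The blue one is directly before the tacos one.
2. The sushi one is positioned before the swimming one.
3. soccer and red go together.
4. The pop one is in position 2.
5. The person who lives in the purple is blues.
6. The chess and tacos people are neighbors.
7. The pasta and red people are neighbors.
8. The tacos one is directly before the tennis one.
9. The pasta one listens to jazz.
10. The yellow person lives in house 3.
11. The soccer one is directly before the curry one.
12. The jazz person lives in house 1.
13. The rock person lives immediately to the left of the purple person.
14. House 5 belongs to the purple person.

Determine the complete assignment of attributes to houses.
Solution:

House | Food | Color | Sport | Music
------------------------------------
  1   | pasta | blue | chess | jazz
  2   | tacos | red | soccer | pop
  3   | curry | yellow | tennis | classical
  4   | sushi | green | golf | rock
  5   | pizza | purple | swimming | blues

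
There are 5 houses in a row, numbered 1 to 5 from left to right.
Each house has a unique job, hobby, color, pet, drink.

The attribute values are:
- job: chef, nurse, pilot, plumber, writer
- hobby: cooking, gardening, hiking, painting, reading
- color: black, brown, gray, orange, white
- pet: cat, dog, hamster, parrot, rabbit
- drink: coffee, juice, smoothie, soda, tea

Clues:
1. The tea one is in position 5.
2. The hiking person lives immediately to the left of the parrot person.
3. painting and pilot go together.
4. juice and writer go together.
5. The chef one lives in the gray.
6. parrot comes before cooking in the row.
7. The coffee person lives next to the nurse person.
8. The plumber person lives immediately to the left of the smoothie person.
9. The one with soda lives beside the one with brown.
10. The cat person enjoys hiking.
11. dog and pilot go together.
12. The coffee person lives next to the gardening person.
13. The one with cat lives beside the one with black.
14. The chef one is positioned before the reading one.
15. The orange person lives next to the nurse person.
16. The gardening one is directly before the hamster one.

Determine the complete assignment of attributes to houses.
Solution:

House | Job | Hobby | Color | Pet | Drink
-----------------------------------------
  1   | plumber | hiking | orange | cat | coffee
  2   | nurse | gardening | black | parrot | smoothie
  3   | chef | cooking | gray | hamster | soda
  4   | writer | reading | brown | rabbit | juice
  5   | pilot | painting | white | dog | tea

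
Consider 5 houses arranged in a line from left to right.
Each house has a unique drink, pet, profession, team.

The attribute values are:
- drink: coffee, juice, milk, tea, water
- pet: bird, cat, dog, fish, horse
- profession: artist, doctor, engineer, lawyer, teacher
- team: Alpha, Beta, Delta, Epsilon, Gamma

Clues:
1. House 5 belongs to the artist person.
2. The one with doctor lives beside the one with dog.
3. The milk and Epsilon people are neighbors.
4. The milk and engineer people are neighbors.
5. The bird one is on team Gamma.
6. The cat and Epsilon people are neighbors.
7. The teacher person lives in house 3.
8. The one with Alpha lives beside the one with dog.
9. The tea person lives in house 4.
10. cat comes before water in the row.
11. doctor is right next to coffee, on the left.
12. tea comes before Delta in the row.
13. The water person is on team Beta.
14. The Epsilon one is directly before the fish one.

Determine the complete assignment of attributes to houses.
Solution:

House | Drink | Pet | Profession | Team
---------------------------------------
  1   | milk | cat | doctor | Alpha
  2   | coffee | dog | engineer | Epsilon
  3   | water | fish | teacher | Beta
  4   | tea | bird | lawyer | Gamma
  5   | juice | horse | artist | Delta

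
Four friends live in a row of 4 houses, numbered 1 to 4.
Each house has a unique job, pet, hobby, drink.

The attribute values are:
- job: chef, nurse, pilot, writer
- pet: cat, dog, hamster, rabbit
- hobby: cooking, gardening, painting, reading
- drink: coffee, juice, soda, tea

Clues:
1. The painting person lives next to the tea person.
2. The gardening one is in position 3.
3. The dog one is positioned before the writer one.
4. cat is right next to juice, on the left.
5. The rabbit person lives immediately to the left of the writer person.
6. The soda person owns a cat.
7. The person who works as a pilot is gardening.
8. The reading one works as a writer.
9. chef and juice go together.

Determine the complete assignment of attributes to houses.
Solution:

House | Job | Pet | Hobby | Drink
---------------------------------
  1   | nurse | cat | cooking | soda
  2   | chef | dog | painting | juice
  3   | pilot | rabbit | gardening | tea
  4   | writer | hamster | reading | coffee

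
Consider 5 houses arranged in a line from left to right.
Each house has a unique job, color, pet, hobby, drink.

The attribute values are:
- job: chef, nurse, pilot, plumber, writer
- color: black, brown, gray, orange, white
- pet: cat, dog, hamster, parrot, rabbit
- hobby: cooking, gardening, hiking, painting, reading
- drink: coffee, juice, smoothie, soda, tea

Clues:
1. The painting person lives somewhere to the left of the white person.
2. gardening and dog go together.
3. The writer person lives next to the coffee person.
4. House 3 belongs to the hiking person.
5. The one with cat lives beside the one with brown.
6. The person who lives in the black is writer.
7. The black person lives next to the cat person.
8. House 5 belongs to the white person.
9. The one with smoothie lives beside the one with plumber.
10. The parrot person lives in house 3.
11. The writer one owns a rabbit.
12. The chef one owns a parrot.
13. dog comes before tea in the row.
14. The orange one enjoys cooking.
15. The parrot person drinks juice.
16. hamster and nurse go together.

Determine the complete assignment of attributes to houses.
Solution:

House | Job | Color | Pet | Hobby | Drink
-----------------------------------------
  1   | writer | black | rabbit | painting | smoothie
  2   | plumber | orange | cat | cooking | coffee
  3   | chef | brown | parrot | hiking | juice
  4   | pilot | gray | dog | gardening | soda
  5   | nurse | white | hamster | reading | tea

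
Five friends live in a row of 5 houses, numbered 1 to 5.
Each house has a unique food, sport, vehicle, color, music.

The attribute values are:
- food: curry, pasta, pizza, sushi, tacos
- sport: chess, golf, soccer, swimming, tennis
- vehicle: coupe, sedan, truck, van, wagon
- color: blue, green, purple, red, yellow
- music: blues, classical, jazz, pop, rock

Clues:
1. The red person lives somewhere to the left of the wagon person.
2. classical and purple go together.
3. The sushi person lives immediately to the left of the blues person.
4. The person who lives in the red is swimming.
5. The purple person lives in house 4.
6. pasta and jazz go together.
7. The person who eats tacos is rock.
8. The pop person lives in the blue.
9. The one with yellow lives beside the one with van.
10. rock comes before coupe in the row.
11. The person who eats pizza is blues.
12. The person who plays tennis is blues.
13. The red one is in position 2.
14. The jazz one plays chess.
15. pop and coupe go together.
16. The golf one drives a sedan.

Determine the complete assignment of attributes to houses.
Solution:

House | Food | Sport | Vehicle | Color | Music
----------------------------------------------
  1   | pasta | chess | truck | yellow | jazz
  2   | tacos | swimming | van | red | rock
  3   | curry | soccer | coupe | blue | pop
  4   | sushi | golf | sedan | purple | classical
  5   | pizza | tennis | wagon | green | blues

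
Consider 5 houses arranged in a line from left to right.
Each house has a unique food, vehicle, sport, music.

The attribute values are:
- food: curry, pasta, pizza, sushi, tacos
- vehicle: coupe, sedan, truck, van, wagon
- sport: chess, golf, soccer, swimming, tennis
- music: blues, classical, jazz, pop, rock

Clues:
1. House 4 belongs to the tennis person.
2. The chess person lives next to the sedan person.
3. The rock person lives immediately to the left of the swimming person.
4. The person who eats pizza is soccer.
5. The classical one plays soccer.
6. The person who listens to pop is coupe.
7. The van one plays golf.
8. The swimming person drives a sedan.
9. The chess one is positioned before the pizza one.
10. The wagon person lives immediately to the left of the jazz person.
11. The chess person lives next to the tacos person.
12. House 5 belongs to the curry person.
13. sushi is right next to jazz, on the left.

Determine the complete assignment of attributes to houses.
Solution:

House | Food | Vehicle | Sport | Music
--------------------------------------
  1   | sushi | wagon | chess | rock
  2   | tacos | sedan | swimming | jazz
  3   | pizza | truck | soccer | classical
  4   | pasta | coupe | tennis | pop
  5   | curry | van | golf | blues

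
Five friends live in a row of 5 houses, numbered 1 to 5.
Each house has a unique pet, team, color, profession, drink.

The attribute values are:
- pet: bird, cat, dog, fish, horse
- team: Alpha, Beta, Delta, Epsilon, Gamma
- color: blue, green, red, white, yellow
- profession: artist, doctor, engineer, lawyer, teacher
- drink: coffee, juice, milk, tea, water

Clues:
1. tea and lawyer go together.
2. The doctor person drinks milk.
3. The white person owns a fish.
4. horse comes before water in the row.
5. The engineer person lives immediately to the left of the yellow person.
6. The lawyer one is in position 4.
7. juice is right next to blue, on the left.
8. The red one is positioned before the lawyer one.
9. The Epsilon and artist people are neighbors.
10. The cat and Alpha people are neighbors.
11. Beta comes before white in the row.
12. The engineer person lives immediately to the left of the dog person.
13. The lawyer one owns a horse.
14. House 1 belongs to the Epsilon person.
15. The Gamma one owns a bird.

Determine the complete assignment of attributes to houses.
Solution:

House | Pet | Team | Color | Profession | Drink
-----------------------------------------------
  1   | cat | Epsilon | red | engineer | coffee
  2   | dog | Alpha | yellow | artist | juice
  3   | bird | Gamma | blue | doctor | milk
  4   | horse | Beta | green | lawyer | tea
  5   | fish | Delta | white | teacher | water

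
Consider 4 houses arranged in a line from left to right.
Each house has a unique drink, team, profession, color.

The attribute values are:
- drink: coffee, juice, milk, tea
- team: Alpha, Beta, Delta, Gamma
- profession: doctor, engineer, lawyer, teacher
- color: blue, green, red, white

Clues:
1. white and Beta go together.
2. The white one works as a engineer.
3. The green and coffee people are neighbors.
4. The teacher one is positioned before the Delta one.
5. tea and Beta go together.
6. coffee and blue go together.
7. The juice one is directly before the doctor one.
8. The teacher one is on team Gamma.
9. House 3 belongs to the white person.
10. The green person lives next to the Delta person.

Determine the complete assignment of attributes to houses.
Solution:

House | Drink | Team | Profession | Color
-----------------------------------------
  1   | juice | Gamma | teacher | green
  2   | coffee | Delta | doctor | blue
  3   | tea | Beta | engineer | white
  4   | milk | Alpha | lawyer | red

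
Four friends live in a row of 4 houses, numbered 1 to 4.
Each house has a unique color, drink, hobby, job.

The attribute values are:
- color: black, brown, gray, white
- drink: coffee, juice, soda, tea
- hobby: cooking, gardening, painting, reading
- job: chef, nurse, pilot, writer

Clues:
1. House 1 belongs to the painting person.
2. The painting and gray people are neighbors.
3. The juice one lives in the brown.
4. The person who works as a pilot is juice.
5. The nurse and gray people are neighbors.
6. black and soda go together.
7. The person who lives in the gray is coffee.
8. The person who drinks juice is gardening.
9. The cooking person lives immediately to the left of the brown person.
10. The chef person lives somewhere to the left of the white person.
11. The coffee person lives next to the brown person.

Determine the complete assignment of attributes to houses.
Solution:

House | Color | Drink | Hobby | Job
-----------------------------------
  1   | black | soda | painting | nurse
  2   | gray | coffee | cooking | chef
  3   | brown | juice | gardening | pilot
  4   | white | tea | reading | writer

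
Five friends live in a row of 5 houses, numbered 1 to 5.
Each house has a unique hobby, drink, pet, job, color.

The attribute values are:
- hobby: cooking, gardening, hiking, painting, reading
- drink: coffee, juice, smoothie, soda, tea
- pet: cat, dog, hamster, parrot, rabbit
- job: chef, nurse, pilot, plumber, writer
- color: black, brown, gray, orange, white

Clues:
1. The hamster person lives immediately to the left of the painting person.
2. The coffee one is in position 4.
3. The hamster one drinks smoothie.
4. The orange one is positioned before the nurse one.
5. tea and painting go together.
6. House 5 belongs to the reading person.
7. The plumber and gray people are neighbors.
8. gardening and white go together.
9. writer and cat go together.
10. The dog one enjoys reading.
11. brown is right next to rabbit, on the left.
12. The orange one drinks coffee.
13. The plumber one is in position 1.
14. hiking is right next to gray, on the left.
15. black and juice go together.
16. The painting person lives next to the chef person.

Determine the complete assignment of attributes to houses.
Solution:

House | Hobby | Drink | Pet | Job | Color
-----------------------------------------
  1   | hiking | smoothie | hamster | plumber | brown
  2   | painting | tea | rabbit | pilot | gray
  3   | gardening | soda | parrot | chef | white
  4   | cooking | coffee | cat | writer | orange
  5   | reading | juice | dog | nurse | black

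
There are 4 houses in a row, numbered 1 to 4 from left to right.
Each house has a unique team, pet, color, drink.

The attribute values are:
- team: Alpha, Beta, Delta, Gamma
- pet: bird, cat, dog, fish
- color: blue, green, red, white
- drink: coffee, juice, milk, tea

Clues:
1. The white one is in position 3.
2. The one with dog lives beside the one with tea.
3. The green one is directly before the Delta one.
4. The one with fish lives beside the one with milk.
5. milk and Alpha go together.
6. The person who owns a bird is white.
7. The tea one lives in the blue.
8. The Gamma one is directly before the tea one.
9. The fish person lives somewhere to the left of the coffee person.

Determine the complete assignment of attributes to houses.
Solution:

House | Team | Pet | Color | Drink
----------------------------------
  1   | Gamma | dog | green | juice
  2   | Delta | fish | blue | tea
  3   | Alpha | bird | white | milk
  4   | Beta | cat | red | coffee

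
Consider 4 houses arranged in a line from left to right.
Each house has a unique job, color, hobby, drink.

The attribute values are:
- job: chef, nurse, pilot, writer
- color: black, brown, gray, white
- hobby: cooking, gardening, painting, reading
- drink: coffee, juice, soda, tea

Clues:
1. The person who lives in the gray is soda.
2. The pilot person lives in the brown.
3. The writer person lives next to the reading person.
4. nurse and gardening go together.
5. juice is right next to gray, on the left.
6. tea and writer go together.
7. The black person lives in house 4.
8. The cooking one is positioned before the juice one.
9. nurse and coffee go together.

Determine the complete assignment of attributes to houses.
Solution:

House | Job | Color | Hobby | Drink
-----------------------------------
  1   | writer | white | cooking | tea
  2   | pilot | brown | reading | juice
  3   | chef | gray | painting | soda
  4   | nurse | black | gardening | coffee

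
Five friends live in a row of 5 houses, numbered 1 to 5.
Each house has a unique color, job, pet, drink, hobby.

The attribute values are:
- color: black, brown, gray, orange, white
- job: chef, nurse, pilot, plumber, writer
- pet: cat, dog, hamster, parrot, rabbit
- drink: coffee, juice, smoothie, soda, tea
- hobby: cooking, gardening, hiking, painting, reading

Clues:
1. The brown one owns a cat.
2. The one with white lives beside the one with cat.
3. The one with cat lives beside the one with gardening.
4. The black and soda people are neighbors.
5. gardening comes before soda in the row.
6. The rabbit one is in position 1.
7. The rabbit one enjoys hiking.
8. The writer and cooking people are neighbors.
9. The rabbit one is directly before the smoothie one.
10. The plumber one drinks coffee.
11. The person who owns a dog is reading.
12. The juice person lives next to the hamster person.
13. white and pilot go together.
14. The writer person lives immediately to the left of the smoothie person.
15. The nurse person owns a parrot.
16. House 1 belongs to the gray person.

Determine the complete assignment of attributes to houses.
Solution:

House | Color | Job | Pet | Drink | Hobby
-----------------------------------------
  1   | gray | writer | rabbit | juice | hiking
  2   | white | pilot | hamster | smoothie | cooking
  3   | brown | plumber | cat | coffee | painting
  4   | black | nurse | parrot | tea | gardening
  5   | orange | chef | dog | soda | reading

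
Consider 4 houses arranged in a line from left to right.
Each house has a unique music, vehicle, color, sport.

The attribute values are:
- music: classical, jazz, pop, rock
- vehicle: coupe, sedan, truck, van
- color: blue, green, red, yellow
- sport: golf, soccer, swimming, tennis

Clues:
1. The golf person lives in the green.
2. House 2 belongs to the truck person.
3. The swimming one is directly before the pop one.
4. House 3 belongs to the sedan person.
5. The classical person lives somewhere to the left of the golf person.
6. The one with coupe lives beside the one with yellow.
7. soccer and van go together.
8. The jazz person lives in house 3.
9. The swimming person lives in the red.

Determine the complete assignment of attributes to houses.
Solution:

House | Music | Vehicle | Color | Sport
---------------------------------------
  1   | classical | coupe | red | swimming
  2   | pop | truck | yellow | tennis
  3   | jazz | sedan | green | golf
  4   | rock | van | blue | soccer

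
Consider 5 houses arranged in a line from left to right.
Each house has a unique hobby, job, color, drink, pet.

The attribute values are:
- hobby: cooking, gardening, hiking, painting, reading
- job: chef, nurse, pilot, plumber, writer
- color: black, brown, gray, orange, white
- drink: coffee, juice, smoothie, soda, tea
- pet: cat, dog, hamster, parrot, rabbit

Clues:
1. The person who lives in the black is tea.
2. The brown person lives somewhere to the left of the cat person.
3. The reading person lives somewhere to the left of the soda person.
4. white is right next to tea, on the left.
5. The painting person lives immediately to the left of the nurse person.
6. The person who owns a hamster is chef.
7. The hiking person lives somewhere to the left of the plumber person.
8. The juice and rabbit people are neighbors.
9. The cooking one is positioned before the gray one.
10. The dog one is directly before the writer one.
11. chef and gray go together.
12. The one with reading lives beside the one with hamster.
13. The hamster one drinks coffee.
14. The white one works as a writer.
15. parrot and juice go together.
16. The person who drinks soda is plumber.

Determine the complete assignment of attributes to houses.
Solution:

House | Hobby | Job | Color | Drink | Pet
-----------------------------------------
  1   | cooking | pilot | brown | smoothie | dog
  2   | painting | writer | white | juice | parrot
  3   | reading | nurse | black | tea | rabbit
  4   | hiking | chef | gray | coffee | hamster
  5   | gardening | plumber | orange | soda | cat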